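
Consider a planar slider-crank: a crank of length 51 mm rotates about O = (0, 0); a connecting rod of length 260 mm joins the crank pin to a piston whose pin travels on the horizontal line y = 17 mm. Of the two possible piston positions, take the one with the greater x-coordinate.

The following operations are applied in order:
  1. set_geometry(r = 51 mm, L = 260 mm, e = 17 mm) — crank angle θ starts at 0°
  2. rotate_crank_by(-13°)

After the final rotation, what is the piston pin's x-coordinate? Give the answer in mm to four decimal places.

308.1292

set_geometry: r = 51 mm, L = 260 mm, e = 17 mm; θ ← 0°
rotate_crank_by(-13°): θ ← 0° -13° = -13°
crank pin P = (r cos θ, r sin θ) = (49.692873, -11.472504)
h = r sin θ − e = -11.472504 − 17 = -28.472504
x = r cos θ + √(L² − h²) = 49.692873 + √(67600.0 − 810.6835) = 49.692873 + 258.436291 = 308.129164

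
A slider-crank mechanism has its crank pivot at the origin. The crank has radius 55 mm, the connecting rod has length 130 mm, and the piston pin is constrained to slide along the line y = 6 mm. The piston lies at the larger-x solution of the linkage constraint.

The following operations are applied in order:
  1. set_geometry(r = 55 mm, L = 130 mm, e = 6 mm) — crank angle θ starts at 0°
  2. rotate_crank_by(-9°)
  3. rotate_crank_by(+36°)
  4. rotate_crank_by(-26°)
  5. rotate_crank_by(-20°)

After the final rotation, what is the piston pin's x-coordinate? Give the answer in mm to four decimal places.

set_geometry: r = 55 mm, L = 130 mm, e = 6 mm; θ ← 0°
rotate_crank_by(-9°): θ ← 0° -9° = -9°
rotate_crank_by(+36°): θ ← -9° +36° = 27°
rotate_crank_by(-26°): θ ← 27° -26° = 1°
rotate_crank_by(-20°): θ ← 1° -20° = -19°
crank pin P = (r cos θ, r sin θ) = (52.003522, -17.906248)
h = r sin θ − e = -17.906248 − 6 = -23.906248
x = r cos θ + √(L² − h²) = 52.003522 + √(16900.0 − 571.5087) = 52.003522 + 127.782985 = 179.786507

179.7865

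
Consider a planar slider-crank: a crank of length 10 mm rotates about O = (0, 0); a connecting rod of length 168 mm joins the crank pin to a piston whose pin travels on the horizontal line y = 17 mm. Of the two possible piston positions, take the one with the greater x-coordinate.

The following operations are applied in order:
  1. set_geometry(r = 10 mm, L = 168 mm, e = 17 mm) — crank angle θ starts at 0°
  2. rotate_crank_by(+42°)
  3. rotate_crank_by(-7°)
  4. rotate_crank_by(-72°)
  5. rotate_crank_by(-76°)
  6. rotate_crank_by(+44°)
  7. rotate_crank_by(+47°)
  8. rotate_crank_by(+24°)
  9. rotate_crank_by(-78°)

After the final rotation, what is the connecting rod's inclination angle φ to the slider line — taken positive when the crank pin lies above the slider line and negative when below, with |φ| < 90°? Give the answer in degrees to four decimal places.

-9.1457

set_geometry: r = 10 mm, L = 168 mm, e = 17 mm; θ ← 0°
rotate_crank_by(+42°): θ ← 0° +42° = 42°
rotate_crank_by(-7°): θ ← 42° -7° = 35°
rotate_crank_by(-72°): θ ← 35° -72° = -37°
rotate_crank_by(-76°): θ ← -37° -76° = -113°
rotate_crank_by(+44°): θ ← -113° +44° = -69°
rotate_crank_by(+47°): θ ← -69° +47° = -22°
rotate_crank_by(+24°): θ ← -22° +24° = 2°
rotate_crank_by(-78°): θ ← 2° -78° = -76°
crank pin P = (r cos θ, r sin θ) = (2.419219, -9.702957)
h = r sin θ − e = -9.702957 − 17 = -26.702957
sin φ = h / L = -26.702957 / 168 = -0.15894617
φ = arcsin(-0.15894617) = -9.145734°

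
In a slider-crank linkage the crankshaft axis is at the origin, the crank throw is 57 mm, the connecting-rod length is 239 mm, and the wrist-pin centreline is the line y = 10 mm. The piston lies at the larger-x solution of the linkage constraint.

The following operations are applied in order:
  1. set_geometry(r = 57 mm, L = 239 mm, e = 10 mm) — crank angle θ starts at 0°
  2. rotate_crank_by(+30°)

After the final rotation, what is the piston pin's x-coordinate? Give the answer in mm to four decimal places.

set_geometry: r = 57 mm, L = 239 mm, e = 10 mm; θ ← 0°
rotate_crank_by(+30°): θ ← 0° +30° = 30°
crank pin P = (r cos θ, r sin θ) = (49.363448, 28.500000)
h = r sin θ − e = 28.500000 − 10 = 18.500000
x = r cos θ + √(L² − h²) = 49.363448 + √(57121.0 − 342.2500) = 49.363448 + 238.282920 = 287.646368

287.6464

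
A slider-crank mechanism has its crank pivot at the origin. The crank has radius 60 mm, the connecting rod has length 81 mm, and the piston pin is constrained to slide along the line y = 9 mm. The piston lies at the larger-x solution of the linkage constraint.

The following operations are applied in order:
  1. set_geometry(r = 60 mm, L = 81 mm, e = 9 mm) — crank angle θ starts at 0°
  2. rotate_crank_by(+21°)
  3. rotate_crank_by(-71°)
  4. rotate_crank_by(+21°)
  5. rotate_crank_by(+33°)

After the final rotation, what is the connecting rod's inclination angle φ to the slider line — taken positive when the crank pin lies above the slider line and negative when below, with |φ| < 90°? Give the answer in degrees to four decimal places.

-3.4076

set_geometry: r = 60 mm, L = 81 mm, e = 9 mm; θ ← 0°
rotate_crank_by(+21°): θ ← 0° +21° = 21°
rotate_crank_by(-71°): θ ← 21° -71° = -50°
rotate_crank_by(+21°): θ ← -50° +21° = -29°
rotate_crank_by(+33°): θ ← -29° +33° = 4°
crank pin P = (r cos θ, r sin θ) = (59.853843, 4.185388)
h = r sin θ − e = 4.185388 − 9 = -4.814612
sin φ = h / L = -4.814612 / 81 = -0.05943965
φ = arcsin(-0.05943965) = -3.407650°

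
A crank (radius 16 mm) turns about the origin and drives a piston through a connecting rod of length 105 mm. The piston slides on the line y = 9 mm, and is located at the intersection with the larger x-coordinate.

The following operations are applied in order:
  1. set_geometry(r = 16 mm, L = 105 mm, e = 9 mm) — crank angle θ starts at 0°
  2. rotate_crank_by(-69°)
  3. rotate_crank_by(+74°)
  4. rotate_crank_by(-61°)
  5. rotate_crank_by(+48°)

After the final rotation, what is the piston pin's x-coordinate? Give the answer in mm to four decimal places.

set_geometry: r = 16 mm, L = 105 mm, e = 9 mm; θ ← 0°
rotate_crank_by(-69°): θ ← 0° -69° = -69°
rotate_crank_by(+74°): θ ← -69° +74° = 5°
rotate_crank_by(-61°): θ ← 5° -61° = -56°
rotate_crank_by(+48°): θ ← -56° +48° = -8°
crank pin P = (r cos θ, r sin θ) = (15.844289, -2.226770)
h = r sin θ − e = -2.226770 − 9 = -11.226770
x = r cos θ + √(L² − h²) = 15.844289 + √(11025.0 − 126.0404) = 15.844289 + 104.398083 = 120.242372

120.2424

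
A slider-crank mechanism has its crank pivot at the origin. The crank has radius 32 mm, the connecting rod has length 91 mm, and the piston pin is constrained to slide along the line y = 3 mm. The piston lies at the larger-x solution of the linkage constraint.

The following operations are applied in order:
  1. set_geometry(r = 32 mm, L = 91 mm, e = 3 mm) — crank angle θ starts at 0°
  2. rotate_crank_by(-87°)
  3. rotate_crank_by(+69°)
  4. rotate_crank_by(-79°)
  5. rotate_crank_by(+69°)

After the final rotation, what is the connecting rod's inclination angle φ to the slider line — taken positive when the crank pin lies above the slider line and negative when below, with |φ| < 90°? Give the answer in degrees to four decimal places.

set_geometry: r = 32 mm, L = 91 mm, e = 3 mm; θ ← 0°
rotate_crank_by(-87°): θ ← 0° -87° = -87°
rotate_crank_by(+69°): θ ← -87° +69° = -18°
rotate_crank_by(-79°): θ ← -18° -79° = -97°
rotate_crank_by(+69°): θ ← -97° +69° = -28°
crank pin P = (r cos θ, r sin θ) = (28.254323, -15.023090)
h = r sin θ − e = -15.023090 − 3 = -18.023090
sin φ = h / L = -18.023090 / 91 = -0.19805593
φ = arcsin(-0.19805593) = -11.423298°

-11.4233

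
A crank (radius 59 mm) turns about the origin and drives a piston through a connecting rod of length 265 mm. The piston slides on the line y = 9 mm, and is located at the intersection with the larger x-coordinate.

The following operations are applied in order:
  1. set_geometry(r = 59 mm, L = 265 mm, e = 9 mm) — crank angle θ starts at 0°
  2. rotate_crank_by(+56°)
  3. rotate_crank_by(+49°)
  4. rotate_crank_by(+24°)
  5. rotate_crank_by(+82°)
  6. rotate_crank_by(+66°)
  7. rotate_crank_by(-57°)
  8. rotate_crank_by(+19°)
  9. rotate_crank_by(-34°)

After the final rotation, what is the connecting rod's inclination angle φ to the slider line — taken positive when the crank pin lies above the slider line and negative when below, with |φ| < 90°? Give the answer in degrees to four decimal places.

set_geometry: r = 59 mm, L = 265 mm, e = 9 mm; θ ← 0°
rotate_crank_by(+56°): θ ← 0° +56° = 56°
rotate_crank_by(+49°): θ ← 56° +49° = 105°
rotate_crank_by(+24°): θ ← 105° +24° = 129°
rotate_crank_by(+82°): θ ← 129° +82° = 211°
rotate_crank_by(+66°): θ ← 211° +66° = 277°
rotate_crank_by(-57°): θ ← 277° -57° = 220°
rotate_crank_by(+19°): θ ← 220° +19° = 239°
rotate_crank_by(-34°): θ ← 239° -34° = 205°
crank pin P = (r cos θ, r sin θ) = (-53.472159, -24.934477)
h = r sin θ − e = -24.934477 − 9 = -33.934477
sin φ = h / L = -33.934477 / 265 = -0.12805463
φ = arcsin(-0.12805463) = -7.357191°

-7.3572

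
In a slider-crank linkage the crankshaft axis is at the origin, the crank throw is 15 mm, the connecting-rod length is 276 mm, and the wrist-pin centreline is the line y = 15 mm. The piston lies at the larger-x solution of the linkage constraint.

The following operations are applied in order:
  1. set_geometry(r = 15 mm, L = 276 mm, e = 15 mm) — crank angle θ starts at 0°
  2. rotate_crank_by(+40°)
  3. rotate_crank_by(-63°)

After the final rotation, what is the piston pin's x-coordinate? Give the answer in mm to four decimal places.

289.0181

set_geometry: r = 15 mm, L = 276 mm, e = 15 mm; θ ← 0°
rotate_crank_by(+40°): θ ← 0° +40° = 40°
rotate_crank_by(-63°): θ ← 40° -63° = -23°
crank pin P = (r cos θ, r sin θ) = (13.807573, -5.860967)
h = r sin θ − e = -5.860967 − 15 = -20.860967
x = r cos θ + √(L² − h²) = 13.807573 + √(76176.0 − 435.1799) = 13.807573 + 275.210501 = 289.018074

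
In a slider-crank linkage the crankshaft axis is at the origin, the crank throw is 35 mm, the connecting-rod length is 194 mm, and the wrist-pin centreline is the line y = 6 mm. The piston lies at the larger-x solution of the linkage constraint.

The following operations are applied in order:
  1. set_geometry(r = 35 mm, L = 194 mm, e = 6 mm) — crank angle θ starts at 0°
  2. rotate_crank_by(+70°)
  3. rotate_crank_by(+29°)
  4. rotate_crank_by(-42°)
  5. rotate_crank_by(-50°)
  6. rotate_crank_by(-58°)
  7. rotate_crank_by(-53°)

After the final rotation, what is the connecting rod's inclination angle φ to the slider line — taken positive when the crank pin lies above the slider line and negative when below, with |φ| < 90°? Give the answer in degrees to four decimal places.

set_geometry: r = 35 mm, L = 194 mm, e = 6 mm; θ ← 0°
rotate_crank_by(+70°): θ ← 0° +70° = 70°
rotate_crank_by(+29°): θ ← 70° +29° = 99°
rotate_crank_by(-42°): θ ← 99° -42° = 57°
rotate_crank_by(-50°): θ ← 57° -50° = 7°
rotate_crank_by(-58°): θ ← 7° -58° = -51°
rotate_crank_by(-53°): θ ← -51° -53° = -104°
crank pin P = (r cos θ, r sin θ) = (-8.467266, -33.960350)
h = r sin θ − e = -33.960350 − 6 = -39.960350
sin φ = h / L = -39.960350 / 194 = -0.20598119
φ = arcsin(-0.20598119) = -11.886943°

-11.8869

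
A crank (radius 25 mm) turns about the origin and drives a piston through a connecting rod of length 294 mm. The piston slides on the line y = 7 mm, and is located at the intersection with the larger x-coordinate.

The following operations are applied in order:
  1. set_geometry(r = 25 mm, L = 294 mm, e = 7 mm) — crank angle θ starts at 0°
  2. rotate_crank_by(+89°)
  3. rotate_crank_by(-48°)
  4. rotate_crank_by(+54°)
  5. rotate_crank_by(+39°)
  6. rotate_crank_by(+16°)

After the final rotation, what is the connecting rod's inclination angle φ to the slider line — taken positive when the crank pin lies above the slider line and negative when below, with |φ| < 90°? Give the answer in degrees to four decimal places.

1.0719

set_geometry: r = 25 mm, L = 294 mm, e = 7 mm; θ ← 0°
rotate_crank_by(+89°): θ ← 0° +89° = 89°
rotate_crank_by(-48°): θ ← 89° -48° = 41°
rotate_crank_by(+54°): θ ← 41° +54° = 95°
rotate_crank_by(+39°): θ ← 95° +39° = 134°
rotate_crank_by(+16°): θ ← 134° +16° = 150°
crank pin P = (r cos θ, r sin θ) = (-21.650635, 12.500000)
h = r sin θ − e = 12.500000 − 7 = 5.500000
sin φ = h / L = 5.500000 / 294 = 0.01870748
φ = arcsin(0.01870748) = 1.071922°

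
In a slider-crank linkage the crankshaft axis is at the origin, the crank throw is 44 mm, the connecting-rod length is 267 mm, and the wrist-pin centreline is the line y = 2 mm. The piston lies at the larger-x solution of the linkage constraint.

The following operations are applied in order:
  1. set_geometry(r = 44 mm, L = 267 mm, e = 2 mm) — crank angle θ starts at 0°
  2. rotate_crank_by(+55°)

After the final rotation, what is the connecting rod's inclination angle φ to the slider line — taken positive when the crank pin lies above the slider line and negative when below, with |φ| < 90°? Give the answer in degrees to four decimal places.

set_geometry: r = 44 mm, L = 267 mm, e = 2 mm; θ ← 0°
rotate_crank_by(+55°): θ ← 0° +55° = 55°
crank pin P = (r cos θ, r sin θ) = (25.237363, 36.042690)
h = r sin θ − e = 36.042690 − 2 = 34.042690
sin φ = h / L = 34.042690 / 267 = 0.12750071
φ = arcsin(0.12750071) = 7.325192°

7.3252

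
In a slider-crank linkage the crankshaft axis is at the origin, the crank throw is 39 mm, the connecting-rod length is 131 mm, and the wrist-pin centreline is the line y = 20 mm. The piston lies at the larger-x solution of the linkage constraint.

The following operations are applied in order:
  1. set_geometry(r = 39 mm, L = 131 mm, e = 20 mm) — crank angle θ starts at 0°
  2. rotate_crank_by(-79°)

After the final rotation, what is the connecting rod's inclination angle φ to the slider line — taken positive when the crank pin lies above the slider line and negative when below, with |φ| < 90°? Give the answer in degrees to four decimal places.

-26.4177

set_geometry: r = 39 mm, L = 131 mm, e = 20 mm; θ ← 0°
rotate_crank_by(-79°): θ ← 0° -79° = -79°
crank pin P = (r cos θ, r sin θ) = (7.441551, -38.283460)
h = r sin θ − e = -38.283460 − 20 = -58.283460
sin φ = h / L = -58.283460 / 131 = -0.44491191
φ = arcsin(-0.44491191) = -26.417703°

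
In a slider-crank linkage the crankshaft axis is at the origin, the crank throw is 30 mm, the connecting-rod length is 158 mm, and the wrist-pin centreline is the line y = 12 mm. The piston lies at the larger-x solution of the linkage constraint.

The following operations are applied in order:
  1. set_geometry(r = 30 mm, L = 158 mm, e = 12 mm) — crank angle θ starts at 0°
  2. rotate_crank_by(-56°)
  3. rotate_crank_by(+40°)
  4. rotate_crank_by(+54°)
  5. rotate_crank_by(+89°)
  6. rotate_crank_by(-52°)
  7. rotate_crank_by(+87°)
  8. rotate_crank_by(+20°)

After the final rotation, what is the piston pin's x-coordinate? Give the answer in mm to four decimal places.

127.4787

set_geometry: r = 30 mm, L = 158 mm, e = 12 mm; θ ← 0°
rotate_crank_by(-56°): θ ← 0° -56° = -56°
rotate_crank_by(+40°): θ ← -56° +40° = -16°
rotate_crank_by(+54°): θ ← -16° +54° = 38°
rotate_crank_by(+89°): θ ← 38° +89° = 127°
rotate_crank_by(-52°): θ ← 127° -52° = 75°
rotate_crank_by(+87°): θ ← 75° +87° = 162°
rotate_crank_by(+20°): θ ← 162° +20° = 182°
crank pin P = (r cos θ, r sin θ) = (-29.981725, -1.046985)
h = r sin θ − e = -1.046985 − 12 = -13.046985
x = r cos θ + √(L² − h²) = -29.981725 + √(24964.0 − 170.2238) = -29.981725 + 157.460396 = 127.478671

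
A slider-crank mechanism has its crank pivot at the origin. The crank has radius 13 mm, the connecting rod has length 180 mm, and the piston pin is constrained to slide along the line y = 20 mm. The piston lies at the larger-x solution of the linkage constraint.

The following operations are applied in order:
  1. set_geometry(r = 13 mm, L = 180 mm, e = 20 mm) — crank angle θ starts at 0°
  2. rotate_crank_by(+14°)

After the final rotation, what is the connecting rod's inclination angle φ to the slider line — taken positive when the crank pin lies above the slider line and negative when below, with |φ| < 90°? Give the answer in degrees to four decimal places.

set_geometry: r = 13 mm, L = 180 mm, e = 20 mm; θ ← 0°
rotate_crank_by(+14°): θ ← 0° +14° = 14°
crank pin P = (r cos θ, r sin θ) = (12.613844, 3.144985)
h = r sin θ − e = 3.144985 − 20 = -16.855015
sin φ = h / L = -16.855015 / 180 = -0.09363897
φ = arcsin(-0.09363897) = -5.372990°

-5.3730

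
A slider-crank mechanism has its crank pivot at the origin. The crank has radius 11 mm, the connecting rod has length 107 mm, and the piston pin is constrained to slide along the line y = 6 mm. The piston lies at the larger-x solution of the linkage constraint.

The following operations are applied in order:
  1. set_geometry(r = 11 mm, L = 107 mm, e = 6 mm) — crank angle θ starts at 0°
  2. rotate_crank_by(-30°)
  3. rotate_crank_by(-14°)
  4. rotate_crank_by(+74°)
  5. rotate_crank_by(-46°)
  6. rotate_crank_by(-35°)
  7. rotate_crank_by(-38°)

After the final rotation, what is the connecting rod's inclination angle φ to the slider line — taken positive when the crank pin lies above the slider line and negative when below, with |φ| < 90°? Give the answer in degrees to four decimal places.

set_geometry: r = 11 mm, L = 107 mm, e = 6 mm; θ ← 0°
rotate_crank_by(-30°): θ ← 0° -30° = -30°
rotate_crank_by(-14°): θ ← -30° -14° = -44°
rotate_crank_by(+74°): θ ← -44° +74° = 30°
rotate_crank_by(-46°): θ ← 30° -46° = -16°
rotate_crank_by(-35°): θ ← -16° -35° = -51°
rotate_crank_by(-38°): θ ← -51° -38° = -89°
crank pin P = (r cos θ, r sin θ) = (0.191976, -10.998325)
h = r sin θ − e = -10.998325 − 6 = -16.998325
sin φ = h / L = -16.998325 / 107 = -0.15886285
φ = arcsin(-0.15886285) = -9.140898°

-9.1409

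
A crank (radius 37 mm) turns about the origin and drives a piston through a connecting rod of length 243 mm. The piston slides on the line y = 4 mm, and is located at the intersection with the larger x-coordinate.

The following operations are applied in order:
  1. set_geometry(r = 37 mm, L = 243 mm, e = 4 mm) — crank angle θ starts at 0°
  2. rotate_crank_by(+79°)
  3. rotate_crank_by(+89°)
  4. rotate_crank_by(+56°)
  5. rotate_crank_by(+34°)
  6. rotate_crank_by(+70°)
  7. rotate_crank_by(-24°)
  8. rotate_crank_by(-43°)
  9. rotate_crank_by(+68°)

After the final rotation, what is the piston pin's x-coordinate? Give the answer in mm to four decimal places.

273.6189

set_geometry: r = 37 mm, L = 243 mm, e = 4 mm; θ ← 0°
rotate_crank_by(+79°): θ ← 0° +79° = 79°
rotate_crank_by(+89°): θ ← 79° +89° = 168°
rotate_crank_by(+56°): θ ← 168° +56° = 224°
rotate_crank_by(+34°): θ ← 224° +34° = 258°
rotate_crank_by(+70°): θ ← 258° +70° = 328°
rotate_crank_by(-24°): θ ← 328° -24° = 304°
rotate_crank_by(-43°): θ ← 304° -43° = 261°
rotate_crank_by(+68°): θ ← 261° +68° = 329°
crank pin P = (r cos θ, r sin θ) = (31.715190, -19.056409)
h = r sin θ − e = -19.056409 − 4 = -23.056409
x = r cos θ + √(L² − h²) = 31.715190 + √(59049.0 − 531.5980) = 31.715190 + 241.903704 = 273.618894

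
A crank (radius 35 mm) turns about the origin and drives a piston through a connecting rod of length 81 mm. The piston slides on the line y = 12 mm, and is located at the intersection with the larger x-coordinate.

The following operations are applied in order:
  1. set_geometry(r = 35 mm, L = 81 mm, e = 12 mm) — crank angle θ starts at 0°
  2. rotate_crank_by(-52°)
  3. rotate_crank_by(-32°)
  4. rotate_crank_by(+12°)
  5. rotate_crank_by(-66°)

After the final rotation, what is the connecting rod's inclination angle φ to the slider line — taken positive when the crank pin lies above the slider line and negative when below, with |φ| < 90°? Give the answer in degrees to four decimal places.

-25.9304

set_geometry: r = 35 mm, L = 81 mm, e = 12 mm; θ ← 0°
rotate_crank_by(-52°): θ ← 0° -52° = -52°
rotate_crank_by(-32°): θ ← -52° -32° = -84°
rotate_crank_by(+12°): θ ← -84° +12° = -72°
rotate_crank_by(-66°): θ ← -72° -66° = -138°
crank pin P = (r cos θ, r sin θ) = (-26.010069, -23.419571)
h = r sin θ − e = -23.419571 − 12 = -35.419571
sin φ = h / L = -35.419571 / 81 = -0.43727866
φ = arcsin(-0.43727866) = -25.930377°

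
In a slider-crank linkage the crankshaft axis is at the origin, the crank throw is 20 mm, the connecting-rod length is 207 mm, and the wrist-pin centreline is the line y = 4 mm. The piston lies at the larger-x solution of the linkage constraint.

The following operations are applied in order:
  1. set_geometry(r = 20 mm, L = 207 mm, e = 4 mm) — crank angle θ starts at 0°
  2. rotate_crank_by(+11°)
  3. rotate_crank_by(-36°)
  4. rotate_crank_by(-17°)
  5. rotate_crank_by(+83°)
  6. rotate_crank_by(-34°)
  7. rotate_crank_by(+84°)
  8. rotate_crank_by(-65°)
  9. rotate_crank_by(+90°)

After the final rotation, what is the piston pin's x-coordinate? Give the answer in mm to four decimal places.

197.7602

set_geometry: r = 20 mm, L = 207 mm, e = 4 mm; θ ← 0°
rotate_crank_by(+11°): θ ← 0° +11° = 11°
rotate_crank_by(-36°): θ ← 11° -36° = -25°
rotate_crank_by(-17°): θ ← -25° -17° = -42°
rotate_crank_by(+83°): θ ← -42° +83° = 41°
rotate_crank_by(-34°): θ ← 41° -34° = 7°
rotate_crank_by(+84°): θ ← 7° +84° = 91°
rotate_crank_by(-65°): θ ← 91° -65° = 26°
rotate_crank_by(+90°): θ ← 26° +90° = 116°
crank pin P = (r cos θ, r sin θ) = (-8.767423, 17.975881)
h = r sin θ − e = 17.975881 − 4 = 13.975881
x = r cos θ + √(L² − h²) = -8.767423 + √(42849.0 − 195.3252) = -8.767423 + 206.527661 = 197.760238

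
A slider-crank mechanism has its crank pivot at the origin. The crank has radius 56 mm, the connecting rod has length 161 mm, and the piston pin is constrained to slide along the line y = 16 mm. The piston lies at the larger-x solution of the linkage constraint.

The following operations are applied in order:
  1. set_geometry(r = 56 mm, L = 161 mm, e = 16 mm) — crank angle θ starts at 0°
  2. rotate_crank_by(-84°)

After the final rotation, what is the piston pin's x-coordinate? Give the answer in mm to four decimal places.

set_geometry: r = 56 mm, L = 161 mm, e = 16 mm; θ ← 0°
rotate_crank_by(-84°): θ ← 0° -84° = -84°
crank pin P = (r cos θ, r sin θ) = (5.853594, -55.693226)
h = r sin θ − e = -55.693226 − 16 = -71.693226
x = r cos θ + √(L² − h²) = 5.853594 + √(25921.0 − 5139.9187) = 5.853594 + 144.156447 = 150.010041

150.0100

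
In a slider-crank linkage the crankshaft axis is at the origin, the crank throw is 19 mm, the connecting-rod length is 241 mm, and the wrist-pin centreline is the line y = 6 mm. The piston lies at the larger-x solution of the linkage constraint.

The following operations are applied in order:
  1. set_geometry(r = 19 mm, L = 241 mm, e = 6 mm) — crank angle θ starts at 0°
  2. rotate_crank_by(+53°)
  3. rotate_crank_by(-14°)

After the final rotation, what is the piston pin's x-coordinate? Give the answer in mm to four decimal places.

set_geometry: r = 19 mm, L = 241 mm, e = 6 mm; θ ← 0°
rotate_crank_by(+53°): θ ← 0° +53° = 53°
rotate_crank_by(-14°): θ ← 53° -14° = 39°
crank pin P = (r cos θ, r sin θ) = (14.765773, 11.957087)
h = r sin θ − e = 11.957087 − 6 = 5.957087
x = r cos θ + √(L² − h²) = 14.765773 + √(58081.0 − 35.4869) = 14.765773 + 240.926364 = 255.692138

255.6921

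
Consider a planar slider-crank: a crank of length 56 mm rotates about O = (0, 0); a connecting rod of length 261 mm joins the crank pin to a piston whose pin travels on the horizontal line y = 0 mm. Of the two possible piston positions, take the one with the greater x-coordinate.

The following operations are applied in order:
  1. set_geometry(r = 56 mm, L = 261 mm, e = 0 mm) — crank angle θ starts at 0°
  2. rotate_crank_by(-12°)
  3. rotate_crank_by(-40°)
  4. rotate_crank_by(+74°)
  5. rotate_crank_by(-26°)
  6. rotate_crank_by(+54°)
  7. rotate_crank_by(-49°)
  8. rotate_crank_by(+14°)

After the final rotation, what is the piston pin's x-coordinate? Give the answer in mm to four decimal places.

set_geometry: r = 56 mm, L = 261 mm, e = 0 mm; θ ← 0°
rotate_crank_by(-12°): θ ← 0° -12° = -12°
rotate_crank_by(-40°): θ ← -12° -40° = -52°
rotate_crank_by(+74°): θ ← -52° +74° = 22°
rotate_crank_by(-26°): θ ← 22° -26° = -4°
rotate_crank_by(+54°): θ ← -4° +54° = 50°
rotate_crank_by(-49°): θ ← 50° -49° = 1°
rotate_crank_by(+14°): θ ← 1° +14° = 15°
crank pin P = (r cos θ, r sin θ) = (54.091846, 14.493867)
h = r sin θ − e = 14.493867 − 0 = 14.493867
x = r cos θ + √(L² − h²) = 54.091846 + √(68121.0 − 210.0722) = 54.091846 + 260.597252 = 314.689098

314.6891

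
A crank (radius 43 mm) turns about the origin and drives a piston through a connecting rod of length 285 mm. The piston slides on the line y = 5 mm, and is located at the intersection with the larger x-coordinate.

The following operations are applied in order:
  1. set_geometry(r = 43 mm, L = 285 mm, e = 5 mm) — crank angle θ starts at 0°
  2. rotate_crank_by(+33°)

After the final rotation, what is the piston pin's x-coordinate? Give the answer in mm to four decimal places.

320.4670

set_geometry: r = 43 mm, L = 285 mm, e = 5 mm; θ ← 0°
rotate_crank_by(+33°): θ ← 0° +33° = 33°
crank pin P = (r cos θ, r sin θ) = (36.062834, 23.419479)
h = r sin θ − e = 23.419479 − 5 = 18.419479
x = r cos θ + √(L² − h²) = 36.062834 + √(81225.0 − 339.2772) = 36.062834 + 284.404154 = 320.466988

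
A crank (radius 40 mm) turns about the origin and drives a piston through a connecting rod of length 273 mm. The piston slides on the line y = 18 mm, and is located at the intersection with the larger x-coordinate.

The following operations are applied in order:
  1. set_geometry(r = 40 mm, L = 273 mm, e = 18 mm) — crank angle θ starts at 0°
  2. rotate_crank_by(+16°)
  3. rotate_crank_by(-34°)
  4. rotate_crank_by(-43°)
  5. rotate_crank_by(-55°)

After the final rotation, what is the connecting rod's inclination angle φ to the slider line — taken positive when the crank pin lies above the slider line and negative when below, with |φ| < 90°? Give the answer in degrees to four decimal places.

set_geometry: r = 40 mm, L = 273 mm, e = 18 mm; θ ← 0°
rotate_crank_by(+16°): θ ← 0° +16° = 16°
rotate_crank_by(-34°): θ ← 16° -34° = -18°
rotate_crank_by(-43°): θ ← -18° -43° = -61°
rotate_crank_by(-55°): θ ← -61° -55° = -116°
crank pin P = (r cos θ, r sin θ) = (-17.534846, -35.951762)
h = r sin θ − e = -35.951762 − 18 = -53.951762
sin φ = h / L = -53.951762 / 273 = -0.19762550
φ = arcsin(-0.19762550) = -11.398139°

-11.3981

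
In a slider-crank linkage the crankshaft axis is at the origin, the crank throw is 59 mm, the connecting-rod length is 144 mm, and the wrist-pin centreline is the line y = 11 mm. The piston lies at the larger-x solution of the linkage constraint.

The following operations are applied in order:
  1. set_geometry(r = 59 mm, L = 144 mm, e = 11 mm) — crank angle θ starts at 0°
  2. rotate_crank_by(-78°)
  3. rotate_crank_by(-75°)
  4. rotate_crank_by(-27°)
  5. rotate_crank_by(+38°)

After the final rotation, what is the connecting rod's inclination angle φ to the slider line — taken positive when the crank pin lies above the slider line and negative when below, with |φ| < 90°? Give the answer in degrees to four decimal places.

set_geometry: r = 59 mm, L = 144 mm, e = 11 mm; θ ← 0°
rotate_crank_by(-78°): θ ← 0° -78° = -78°
rotate_crank_by(-75°): θ ← -78° -75° = -153°
rotate_crank_by(-27°): θ ← -153° -27° = -180°
rotate_crank_by(+38°): θ ← -180° +38° = -142°
crank pin P = (r cos θ, r sin θ) = (-46.492634, -36.324027)
h = r sin θ − e = -36.324027 − 11 = -47.324027
sin φ = h / L = -47.324027 / 144 = -0.32863908
φ = arcsin(-0.32863908) = -19.186194°

-19.1862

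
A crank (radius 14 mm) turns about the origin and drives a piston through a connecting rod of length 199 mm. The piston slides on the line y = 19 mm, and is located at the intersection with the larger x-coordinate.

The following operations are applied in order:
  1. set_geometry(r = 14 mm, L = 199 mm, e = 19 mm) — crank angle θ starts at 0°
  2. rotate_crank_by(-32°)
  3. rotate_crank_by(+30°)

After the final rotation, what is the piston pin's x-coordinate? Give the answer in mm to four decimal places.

212.0349

set_geometry: r = 14 mm, L = 199 mm, e = 19 mm; θ ← 0°
rotate_crank_by(-32°): θ ← 0° -32° = -32°
rotate_crank_by(+30°): θ ← -32° +30° = -2°
crank pin P = (r cos θ, r sin θ) = (13.991472, -0.488593)
h = r sin θ − e = -0.488593 − 19 = -19.488593
x = r cos θ + √(L² − h²) = 13.991472 + √(39601.0 − 379.8053) = 13.991472 + 198.043416 = 212.034888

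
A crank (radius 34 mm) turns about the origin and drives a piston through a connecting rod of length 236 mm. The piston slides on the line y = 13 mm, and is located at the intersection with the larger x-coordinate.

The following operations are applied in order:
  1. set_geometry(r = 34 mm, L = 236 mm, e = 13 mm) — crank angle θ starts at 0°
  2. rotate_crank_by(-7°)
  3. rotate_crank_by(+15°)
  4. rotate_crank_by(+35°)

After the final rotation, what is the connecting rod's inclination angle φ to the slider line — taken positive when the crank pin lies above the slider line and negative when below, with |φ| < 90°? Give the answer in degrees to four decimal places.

2.4742

set_geometry: r = 34 mm, L = 236 mm, e = 13 mm; θ ← 0°
rotate_crank_by(-7°): θ ← 0° -7° = -7°
rotate_crank_by(+15°): θ ← -7° +15° = 8°
rotate_crank_by(+35°): θ ← 8° +35° = 43°
crank pin P = (r cos θ, r sin θ) = (24.866026, 23.187944)
h = r sin θ − e = 23.187944 − 13 = 10.187944
sin φ = h / L = 10.187944 / 236 = 0.04316926
φ = arcsin(0.04316926) = 2.474185°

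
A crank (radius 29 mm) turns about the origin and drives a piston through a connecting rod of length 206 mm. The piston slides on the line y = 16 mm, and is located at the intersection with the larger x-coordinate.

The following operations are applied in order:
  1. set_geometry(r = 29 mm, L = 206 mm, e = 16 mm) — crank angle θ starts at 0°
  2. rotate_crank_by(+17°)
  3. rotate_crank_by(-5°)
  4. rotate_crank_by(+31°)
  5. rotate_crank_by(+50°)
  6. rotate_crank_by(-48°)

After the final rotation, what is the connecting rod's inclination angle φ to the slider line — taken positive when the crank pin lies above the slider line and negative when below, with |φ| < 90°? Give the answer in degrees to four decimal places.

1.2534

set_geometry: r = 29 mm, L = 206 mm, e = 16 mm; θ ← 0°
rotate_crank_by(+17°): θ ← 0° +17° = 17°
rotate_crank_by(-5°): θ ← 17° -5° = 12°
rotate_crank_by(+31°): θ ← 12° +31° = 43°
rotate_crank_by(+50°): θ ← 43° +50° = 93°
rotate_crank_by(-48°): θ ← 93° -48° = 45°
crank pin P = (r cos θ, r sin θ) = (20.506097, 20.506097)
h = r sin θ − e = 20.506097 − 16 = 4.506097
sin φ = h / L = 4.506097 / 206 = 0.02187426
φ = arcsin(0.02187426) = 1.253402°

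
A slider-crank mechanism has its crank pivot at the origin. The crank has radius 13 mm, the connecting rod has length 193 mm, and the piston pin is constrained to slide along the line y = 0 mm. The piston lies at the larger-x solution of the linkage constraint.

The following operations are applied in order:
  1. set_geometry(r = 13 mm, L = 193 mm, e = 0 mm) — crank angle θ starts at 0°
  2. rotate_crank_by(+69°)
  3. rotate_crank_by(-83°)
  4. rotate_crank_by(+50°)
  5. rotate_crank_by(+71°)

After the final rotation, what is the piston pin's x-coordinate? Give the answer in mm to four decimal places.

set_geometry: r = 13 mm, L = 193 mm, e = 0 mm; θ ← 0°
rotate_crank_by(+69°): θ ← 0° +69° = 69°
rotate_crank_by(-83°): θ ← 69° -83° = -14°
rotate_crank_by(+50°): θ ← -14° +50° = 36°
rotate_crank_by(+71°): θ ← 36° +71° = 107°
crank pin P = (r cos θ, r sin θ) = (-3.800832, 12.431962)
h = r sin θ − e = 12.431962 − 0 = 12.431962
x = r cos θ + √(L² − h²) = -3.800832 + √(37249.0 − 154.5537) = -3.800832 + 192.599186 = 188.798354

188.7984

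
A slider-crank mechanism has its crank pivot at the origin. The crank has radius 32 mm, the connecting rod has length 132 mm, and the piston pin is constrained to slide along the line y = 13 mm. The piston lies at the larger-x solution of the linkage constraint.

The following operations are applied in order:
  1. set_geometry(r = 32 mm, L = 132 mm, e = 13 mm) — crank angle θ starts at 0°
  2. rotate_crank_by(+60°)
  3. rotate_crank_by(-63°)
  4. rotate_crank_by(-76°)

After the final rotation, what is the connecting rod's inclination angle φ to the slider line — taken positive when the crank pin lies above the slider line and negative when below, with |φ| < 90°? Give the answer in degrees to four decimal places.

-19.6610

set_geometry: r = 32 mm, L = 132 mm, e = 13 mm; θ ← 0°
rotate_crank_by(+60°): θ ← 0° +60° = 60°
rotate_crank_by(-63°): θ ← 60° -63° = -3°
rotate_crank_by(-76°): θ ← -3° -76° = -79°
crank pin P = (r cos θ, r sin θ) = (6.105888, -31.412070)
h = r sin θ − e = -31.412070 − 13 = -44.412070
sin φ = h / L = -44.412070 / 132 = -0.33645507
φ = arcsin(-0.33645507) = -19.661045°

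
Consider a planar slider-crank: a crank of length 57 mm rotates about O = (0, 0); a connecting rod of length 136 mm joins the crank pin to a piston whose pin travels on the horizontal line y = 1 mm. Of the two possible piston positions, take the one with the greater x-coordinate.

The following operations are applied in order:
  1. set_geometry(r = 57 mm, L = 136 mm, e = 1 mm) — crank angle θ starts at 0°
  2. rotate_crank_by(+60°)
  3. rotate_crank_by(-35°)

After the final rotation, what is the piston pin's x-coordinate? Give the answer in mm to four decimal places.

set_geometry: r = 57 mm, L = 136 mm, e = 1 mm; θ ← 0°
rotate_crank_by(+60°): θ ← 0° +60° = 60°
rotate_crank_by(-35°): θ ← 60° -35° = 25°
crank pin P = (r cos θ, r sin θ) = (51.659544, 24.089241)
h = r sin θ − e = 24.089241 − 1 = 23.089241
x = r cos θ + √(L² − h²) = 51.659544 + √(18496.0 − 533.1130) = 51.659544 + 134.025695 = 185.685239

185.6852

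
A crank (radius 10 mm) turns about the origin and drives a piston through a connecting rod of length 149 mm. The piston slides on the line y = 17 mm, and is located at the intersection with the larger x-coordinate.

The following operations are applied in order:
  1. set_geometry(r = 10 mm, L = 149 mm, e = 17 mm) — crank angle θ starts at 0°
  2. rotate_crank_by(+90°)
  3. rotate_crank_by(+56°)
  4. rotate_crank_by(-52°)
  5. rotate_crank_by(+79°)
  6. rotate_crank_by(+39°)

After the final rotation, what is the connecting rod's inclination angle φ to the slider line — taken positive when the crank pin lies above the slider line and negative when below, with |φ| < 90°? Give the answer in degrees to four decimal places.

set_geometry: r = 10 mm, L = 149 mm, e = 17 mm; θ ← 0°
rotate_crank_by(+90°): θ ← 0° +90° = 90°
rotate_crank_by(+56°): θ ← 90° +56° = 146°
rotate_crank_by(-52°): θ ← 146° -52° = 94°
rotate_crank_by(+79°): θ ← 94° +79° = 173°
rotate_crank_by(+39°): θ ← 173° +39° = 212°
crank pin P = (r cos θ, r sin θ) = (-8.480481, -5.299193)
h = r sin θ − e = -5.299193 − 17 = -22.299193
sin φ = h / L = -22.299193 / 149 = -0.14965901
φ = arcsin(-0.14965901) = -8.607166°

-8.6072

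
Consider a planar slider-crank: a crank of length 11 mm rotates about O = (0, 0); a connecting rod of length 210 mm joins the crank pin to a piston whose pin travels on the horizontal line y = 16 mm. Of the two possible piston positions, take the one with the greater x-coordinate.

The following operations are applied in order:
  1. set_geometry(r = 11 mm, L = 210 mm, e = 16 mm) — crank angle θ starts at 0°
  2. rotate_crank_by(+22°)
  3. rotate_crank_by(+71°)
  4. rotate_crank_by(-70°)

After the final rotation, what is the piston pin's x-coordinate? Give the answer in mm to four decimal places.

set_geometry: r = 11 mm, L = 210 mm, e = 16 mm; θ ← 0°
rotate_crank_by(+22°): θ ← 0° +22° = 22°
rotate_crank_by(+71°): θ ← 22° +71° = 93°
rotate_crank_by(-70°): θ ← 93° -70° = 23°
crank pin P = (r cos θ, r sin θ) = (10.125553, 4.298042)
h = r sin θ − e = 4.298042 − 16 = -11.701958
x = r cos θ + √(L² − h²) = 10.125553 + √(44100.0 − 136.9358) = 10.125553 + 209.673709 = 219.799262

219.7993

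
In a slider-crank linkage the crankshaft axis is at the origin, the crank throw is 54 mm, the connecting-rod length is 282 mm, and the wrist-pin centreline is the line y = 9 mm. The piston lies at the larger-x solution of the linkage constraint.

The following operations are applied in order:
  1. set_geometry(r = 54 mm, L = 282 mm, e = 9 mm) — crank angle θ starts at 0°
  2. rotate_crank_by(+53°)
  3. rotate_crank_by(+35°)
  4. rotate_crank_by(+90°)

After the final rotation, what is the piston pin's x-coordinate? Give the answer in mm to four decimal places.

227.9431

set_geometry: r = 54 mm, L = 282 mm, e = 9 mm; θ ← 0°
rotate_crank_by(+53°): θ ← 0° +53° = 53°
rotate_crank_by(+35°): θ ← 53° +35° = 88°
rotate_crank_by(+90°): θ ← 88° +90° = 178°
crank pin P = (r cos θ, r sin θ) = (-53.967105, 1.884573)
h = r sin θ − e = 1.884573 − 9 = -7.115427
x = r cos θ + √(L² − h²) = -53.967105 + √(79524.0 − 50.6293) = -53.967105 + 281.910217 = 227.943113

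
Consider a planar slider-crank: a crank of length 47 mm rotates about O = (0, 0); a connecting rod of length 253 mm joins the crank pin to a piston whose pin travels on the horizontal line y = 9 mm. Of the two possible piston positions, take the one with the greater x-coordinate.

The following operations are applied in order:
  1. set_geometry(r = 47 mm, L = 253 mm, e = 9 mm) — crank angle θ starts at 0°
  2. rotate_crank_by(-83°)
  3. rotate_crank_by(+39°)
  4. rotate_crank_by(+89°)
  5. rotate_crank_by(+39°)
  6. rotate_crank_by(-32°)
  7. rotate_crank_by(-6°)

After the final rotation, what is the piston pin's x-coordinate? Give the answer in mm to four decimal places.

284.4296

set_geometry: r = 47 mm, L = 253 mm, e = 9 mm; θ ← 0°
rotate_crank_by(-83°): θ ← 0° -83° = -83°
rotate_crank_by(+39°): θ ← -83° +39° = -44°
rotate_crank_by(+89°): θ ← -44° +89° = 45°
rotate_crank_by(+39°): θ ← 45° +39° = 84°
rotate_crank_by(-32°): θ ← 84° -32° = 52°
rotate_crank_by(-6°): θ ← 52° -6° = 46°
crank pin P = (r cos θ, r sin θ) = (32.648943, 33.808971)
h = r sin θ − e = 33.808971 − 9 = 24.808971
x = r cos θ + √(L² − h²) = 32.648943 + √(64009.0 − 615.4850) = 32.648943 + 251.780688 = 284.429632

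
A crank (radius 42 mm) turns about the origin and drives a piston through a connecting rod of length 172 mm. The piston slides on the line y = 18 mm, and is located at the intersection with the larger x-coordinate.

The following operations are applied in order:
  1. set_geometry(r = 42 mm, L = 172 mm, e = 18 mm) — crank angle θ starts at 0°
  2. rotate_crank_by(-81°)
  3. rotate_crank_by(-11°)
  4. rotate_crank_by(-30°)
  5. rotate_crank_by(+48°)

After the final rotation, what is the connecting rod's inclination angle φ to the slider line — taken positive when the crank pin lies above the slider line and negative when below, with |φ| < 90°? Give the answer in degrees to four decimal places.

set_geometry: r = 42 mm, L = 172 mm, e = 18 mm; θ ← 0°
rotate_crank_by(-81°): θ ← 0° -81° = -81°
rotate_crank_by(-11°): θ ← -81° -11° = -92°
rotate_crank_by(-30°): θ ← -92° -30° = -122°
rotate_crank_by(+48°): θ ← -122° +48° = -74°
crank pin P = (r cos θ, r sin θ) = (11.576769, -40.372991)
h = r sin θ − e = -40.372991 − 18 = -58.372991
sin φ = h / L = -58.372991 / 172 = -0.33937786
φ = arcsin(-0.33937786) = -19.838974°

-19.8390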